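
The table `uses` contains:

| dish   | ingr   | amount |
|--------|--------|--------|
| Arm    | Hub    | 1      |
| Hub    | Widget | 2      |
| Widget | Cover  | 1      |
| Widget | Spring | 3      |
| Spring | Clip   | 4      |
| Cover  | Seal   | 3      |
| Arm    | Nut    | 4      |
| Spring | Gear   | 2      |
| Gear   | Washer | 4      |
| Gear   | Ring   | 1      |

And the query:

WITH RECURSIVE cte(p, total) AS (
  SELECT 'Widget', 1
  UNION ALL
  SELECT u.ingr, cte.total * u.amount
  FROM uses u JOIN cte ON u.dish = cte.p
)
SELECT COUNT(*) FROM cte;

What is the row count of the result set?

8

Base: (Widget, total=1).
Iteration 1: components of {Widget} -> Cover = 1*1 = 1, Spring = 1*3 = 3.
Iteration 2: components of {Cover,Spring} -> Clip = 3*4 = 12, Gear = 3*2 = 6, Seal = 1*3 = 3.
Iteration 3: components of {Clip,Gear,Seal} -> Ring = 6*1 = 6, Washer = 6*4 = 24.
Iteration 4: no further components; recursion stops.
Total rows emitted: 8.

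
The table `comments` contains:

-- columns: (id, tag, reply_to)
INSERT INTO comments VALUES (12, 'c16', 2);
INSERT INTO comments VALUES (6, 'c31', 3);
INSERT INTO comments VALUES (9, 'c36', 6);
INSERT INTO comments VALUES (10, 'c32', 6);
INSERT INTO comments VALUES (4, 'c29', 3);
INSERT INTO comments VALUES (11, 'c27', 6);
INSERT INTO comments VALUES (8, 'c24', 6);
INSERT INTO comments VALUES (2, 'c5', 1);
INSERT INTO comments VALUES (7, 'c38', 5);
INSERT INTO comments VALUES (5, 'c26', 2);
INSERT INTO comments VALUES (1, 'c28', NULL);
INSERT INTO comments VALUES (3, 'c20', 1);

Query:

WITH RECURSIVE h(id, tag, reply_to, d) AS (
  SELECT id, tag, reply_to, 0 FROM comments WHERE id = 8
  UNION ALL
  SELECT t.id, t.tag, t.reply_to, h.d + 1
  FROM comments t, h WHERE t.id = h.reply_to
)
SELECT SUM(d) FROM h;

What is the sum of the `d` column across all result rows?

Base: id=8 (c24), reply_to=6, d 0.
Iteration 1: join on id=6 -> c31 (id 6, reply_to=3, d 1).
Iteration 2: join on id=3 -> c20 (id 3, reply_to=1, d 2).
Iteration 3: join on id=1 -> c28 (id 1, reply_to=NULL, d 3).
Iteration 4: reply_to is NULL; no match; recursion stops.
SUM(d) = 0 + 1 + 2 + 3 = 6.

6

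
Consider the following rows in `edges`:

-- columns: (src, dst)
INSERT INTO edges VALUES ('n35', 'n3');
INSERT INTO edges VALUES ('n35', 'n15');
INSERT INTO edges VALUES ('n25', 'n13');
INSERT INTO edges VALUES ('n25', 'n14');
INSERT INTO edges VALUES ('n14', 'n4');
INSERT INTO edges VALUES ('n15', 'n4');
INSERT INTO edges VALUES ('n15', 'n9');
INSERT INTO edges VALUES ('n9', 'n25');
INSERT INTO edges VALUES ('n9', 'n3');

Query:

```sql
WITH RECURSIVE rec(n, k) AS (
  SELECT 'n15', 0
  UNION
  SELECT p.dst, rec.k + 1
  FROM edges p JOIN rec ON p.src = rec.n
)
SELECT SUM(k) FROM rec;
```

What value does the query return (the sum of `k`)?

16

Base: (n15, k=0).
Iteration 1: edges from {n15} -> (n4, k=1), (n9, k=1).
Iteration 2: edges from {n4,n9} -> (n25, k=2), (n3, k=2).
Iteration 3: edges from {n25,n3} -> (n13, k=3), (n14, k=3).
Iteration 4: edges from {n13,n14} -> (n4, k=4).
Iteration 5: no outgoing edges from {n4}; recursion stops.
SUM(k) = 0 + 1 + 1 + 2 + 2 + 3 + 3 + 4 = 16.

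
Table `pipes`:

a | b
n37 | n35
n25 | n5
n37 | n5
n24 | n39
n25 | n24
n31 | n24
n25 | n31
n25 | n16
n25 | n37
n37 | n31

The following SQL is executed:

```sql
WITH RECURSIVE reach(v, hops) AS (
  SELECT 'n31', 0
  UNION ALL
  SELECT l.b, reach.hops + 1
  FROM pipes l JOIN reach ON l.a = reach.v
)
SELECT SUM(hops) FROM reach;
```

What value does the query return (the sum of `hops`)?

Base: (n31, hops=0).
Iteration 1: edges from {n31} -> (n24, hops=1).
Iteration 2: edges from {n24} -> (n39, hops=2).
Iteration 3: no outgoing edges from {n39}; recursion stops.
SUM(hops) = 0 + 1 + 2 = 3.

3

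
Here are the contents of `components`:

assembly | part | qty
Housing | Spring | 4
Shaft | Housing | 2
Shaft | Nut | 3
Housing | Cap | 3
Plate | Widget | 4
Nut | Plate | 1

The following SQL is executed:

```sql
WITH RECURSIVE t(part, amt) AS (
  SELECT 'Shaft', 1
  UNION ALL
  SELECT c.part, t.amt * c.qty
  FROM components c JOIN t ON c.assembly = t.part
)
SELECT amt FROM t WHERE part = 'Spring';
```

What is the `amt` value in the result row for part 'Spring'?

8

Base: (Shaft, amt=1).
Iteration 1: components of {Shaft} -> Housing = 1*2 = 2, Nut = 1*3 = 3.
Iteration 2: components of {Housing,Nut} -> Cap = 2*3 = 6, Plate = 3*1 = 3, Spring = 2*4 = 8.
Iteration 3: components of {Cap,Plate,Spring} -> Widget = 3*4 = 12.
Iteration 4: no further components; recursion stops.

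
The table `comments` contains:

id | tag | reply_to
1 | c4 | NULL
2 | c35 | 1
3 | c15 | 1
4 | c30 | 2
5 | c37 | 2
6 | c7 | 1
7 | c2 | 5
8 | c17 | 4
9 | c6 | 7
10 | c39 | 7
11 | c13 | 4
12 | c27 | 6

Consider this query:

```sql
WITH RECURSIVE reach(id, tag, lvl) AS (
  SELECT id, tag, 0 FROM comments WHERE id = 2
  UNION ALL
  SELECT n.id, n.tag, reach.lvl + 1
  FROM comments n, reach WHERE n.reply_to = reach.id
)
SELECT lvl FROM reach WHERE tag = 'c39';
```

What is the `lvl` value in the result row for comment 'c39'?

3

Base: id=2 (c35) at lvl 0.
Iteration 1: rows with reply_to in {2} -> c30 (id 4, lvl 1), c37 (id 5, lvl 1).
Iteration 2: rows with reply_to in {4,5} -> c2 (id 7, lvl 2), c17 (id 8, lvl 2), c13 (id 11, lvl 2).
Iteration 3: rows with reply_to in {7,8,11} -> c6 (id 9, lvl 3), c39 (id 10, lvl 3).
Iteration 4: no rows with reply_to in {9,10}; recursion stops.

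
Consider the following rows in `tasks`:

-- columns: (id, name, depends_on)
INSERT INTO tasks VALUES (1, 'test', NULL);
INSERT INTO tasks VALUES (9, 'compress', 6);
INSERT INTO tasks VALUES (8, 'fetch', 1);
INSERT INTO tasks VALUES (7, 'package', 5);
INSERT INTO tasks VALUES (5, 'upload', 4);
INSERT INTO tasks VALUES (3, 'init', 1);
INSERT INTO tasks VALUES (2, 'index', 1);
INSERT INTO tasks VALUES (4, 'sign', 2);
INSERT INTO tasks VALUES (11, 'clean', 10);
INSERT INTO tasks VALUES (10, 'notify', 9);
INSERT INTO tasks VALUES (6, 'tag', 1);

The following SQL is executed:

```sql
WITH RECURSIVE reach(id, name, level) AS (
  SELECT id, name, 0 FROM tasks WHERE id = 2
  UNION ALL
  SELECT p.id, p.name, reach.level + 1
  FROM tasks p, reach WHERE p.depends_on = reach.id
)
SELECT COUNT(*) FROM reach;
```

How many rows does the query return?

Base: id=2 (index) at level 0.
Iteration 1: rows with depends_on in {2} -> sign (id 4, level 1).
Iteration 2: rows with depends_on in {4} -> upload (id 5, level 2).
Iteration 3: rows with depends_on in {5} -> package (id 7, level 3).
Iteration 4: no rows with depends_on in {7}; recursion stops.
Total rows emitted: 4.

4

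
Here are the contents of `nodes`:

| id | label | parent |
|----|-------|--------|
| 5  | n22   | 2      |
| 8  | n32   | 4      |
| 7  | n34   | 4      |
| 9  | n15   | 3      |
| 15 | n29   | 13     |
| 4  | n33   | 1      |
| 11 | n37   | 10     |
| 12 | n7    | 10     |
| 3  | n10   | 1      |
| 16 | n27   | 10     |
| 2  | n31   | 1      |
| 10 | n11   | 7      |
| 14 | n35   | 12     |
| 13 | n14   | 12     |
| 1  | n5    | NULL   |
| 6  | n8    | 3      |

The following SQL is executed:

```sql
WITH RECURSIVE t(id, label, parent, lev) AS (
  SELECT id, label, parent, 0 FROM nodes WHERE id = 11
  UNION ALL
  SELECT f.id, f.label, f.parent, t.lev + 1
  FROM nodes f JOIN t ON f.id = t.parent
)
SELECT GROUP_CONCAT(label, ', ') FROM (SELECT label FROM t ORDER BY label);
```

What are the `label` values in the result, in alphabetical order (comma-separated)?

Base: id=11 (n37), parent=10, lev 0.
Iteration 1: join on id=10 -> n11 (id 10, parent=7, lev 1).
Iteration 2: join on id=7 -> n34 (id 7, parent=4, lev 2).
Iteration 3: join on id=4 -> n33 (id 4, parent=1, lev 3).
Iteration 4: join on id=1 -> n5 (id 1, parent=NULL, lev 4).
Iteration 5: parent is NULL; no match; recursion stops.

n11, n33, n34, n37, n5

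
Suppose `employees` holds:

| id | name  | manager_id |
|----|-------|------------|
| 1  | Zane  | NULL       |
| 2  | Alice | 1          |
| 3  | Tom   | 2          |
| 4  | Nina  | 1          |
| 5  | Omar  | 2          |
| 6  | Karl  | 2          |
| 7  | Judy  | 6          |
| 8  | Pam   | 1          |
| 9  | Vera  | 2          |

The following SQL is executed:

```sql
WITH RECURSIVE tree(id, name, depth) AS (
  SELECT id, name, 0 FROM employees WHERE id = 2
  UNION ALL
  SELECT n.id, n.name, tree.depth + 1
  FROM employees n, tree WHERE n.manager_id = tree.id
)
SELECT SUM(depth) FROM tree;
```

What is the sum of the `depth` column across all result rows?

Base: id=2 (Alice) at depth 0.
Iteration 1: rows with manager_id in {2} -> Tom (id 3, depth 1), Omar (id 5, depth 1), Karl (id 6, depth 1), Vera (id 9, depth 1).
Iteration 2: rows with manager_id in {3,5,6,9} -> Judy (id 7, depth 2).
Iteration 3: no rows with manager_id in {7}; recursion stops.
SUM(depth) = 0 + 1 + 1 + 1 + 1 + 2 = 6.

6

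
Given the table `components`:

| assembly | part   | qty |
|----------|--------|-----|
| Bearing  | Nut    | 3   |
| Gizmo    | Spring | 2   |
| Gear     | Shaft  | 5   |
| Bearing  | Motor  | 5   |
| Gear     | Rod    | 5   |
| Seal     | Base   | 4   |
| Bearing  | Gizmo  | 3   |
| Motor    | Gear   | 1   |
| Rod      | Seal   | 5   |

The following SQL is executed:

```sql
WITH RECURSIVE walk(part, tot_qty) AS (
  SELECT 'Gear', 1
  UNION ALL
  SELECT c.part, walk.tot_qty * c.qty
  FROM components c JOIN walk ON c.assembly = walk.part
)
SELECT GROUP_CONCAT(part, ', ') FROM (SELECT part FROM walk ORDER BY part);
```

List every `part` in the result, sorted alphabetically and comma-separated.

Base, Gear, Rod, Seal, Shaft

Base: (Gear, tot_qty=1).
Iteration 1: components of {Gear} -> Rod = 1*5 = 5, Shaft = 1*5 = 5.
Iteration 2: components of {Rod,Shaft} -> Seal = 5*5 = 25.
Iteration 3: components of {Seal} -> Base = 25*4 = 100.
Iteration 4: no further components; recursion stops.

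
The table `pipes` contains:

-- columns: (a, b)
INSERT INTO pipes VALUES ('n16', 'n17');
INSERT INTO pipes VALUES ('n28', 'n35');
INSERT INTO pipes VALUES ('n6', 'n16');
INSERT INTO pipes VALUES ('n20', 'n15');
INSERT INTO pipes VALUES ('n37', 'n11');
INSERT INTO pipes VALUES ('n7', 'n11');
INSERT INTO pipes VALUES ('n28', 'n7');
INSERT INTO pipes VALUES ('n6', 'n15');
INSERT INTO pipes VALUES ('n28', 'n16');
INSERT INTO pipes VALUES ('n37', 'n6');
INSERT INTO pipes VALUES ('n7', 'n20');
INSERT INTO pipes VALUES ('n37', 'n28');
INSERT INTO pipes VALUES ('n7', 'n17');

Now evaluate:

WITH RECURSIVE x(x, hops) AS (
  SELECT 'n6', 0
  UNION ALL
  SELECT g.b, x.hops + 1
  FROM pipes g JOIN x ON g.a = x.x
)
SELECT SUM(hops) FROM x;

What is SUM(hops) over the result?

4

Base: (n6, hops=0).
Iteration 1: edges from {n6} -> (n15, hops=1), (n16, hops=1).
Iteration 2: edges from {n15,n16} -> (n17, hops=2).
Iteration 3: no outgoing edges from {n17}; recursion stops.
SUM(hops) = 0 + 1 + 1 + 2 = 4.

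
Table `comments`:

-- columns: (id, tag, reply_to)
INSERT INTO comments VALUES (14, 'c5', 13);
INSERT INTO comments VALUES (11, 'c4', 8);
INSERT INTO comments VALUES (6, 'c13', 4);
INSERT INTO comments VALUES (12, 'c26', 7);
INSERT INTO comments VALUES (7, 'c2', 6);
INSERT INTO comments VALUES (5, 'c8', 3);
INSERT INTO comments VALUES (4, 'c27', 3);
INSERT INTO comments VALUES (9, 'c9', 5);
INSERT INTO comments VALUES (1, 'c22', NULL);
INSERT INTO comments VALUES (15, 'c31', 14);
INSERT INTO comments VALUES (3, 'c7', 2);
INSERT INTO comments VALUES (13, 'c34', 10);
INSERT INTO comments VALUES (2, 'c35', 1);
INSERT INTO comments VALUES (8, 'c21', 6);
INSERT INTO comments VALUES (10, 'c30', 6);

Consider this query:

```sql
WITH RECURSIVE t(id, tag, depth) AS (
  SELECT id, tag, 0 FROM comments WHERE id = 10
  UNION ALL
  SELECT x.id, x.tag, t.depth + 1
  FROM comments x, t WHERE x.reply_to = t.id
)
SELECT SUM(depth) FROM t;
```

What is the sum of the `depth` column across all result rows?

Base: id=10 (c30) at depth 0.
Iteration 1: rows with reply_to in {10} -> c34 (id 13, depth 1).
Iteration 2: rows with reply_to in {13} -> c5 (id 14, depth 2).
Iteration 3: rows with reply_to in {14} -> c31 (id 15, depth 3).
Iteration 4: no rows with reply_to in {15}; recursion stops.
SUM(depth) = 0 + 1 + 2 + 3 = 6.

6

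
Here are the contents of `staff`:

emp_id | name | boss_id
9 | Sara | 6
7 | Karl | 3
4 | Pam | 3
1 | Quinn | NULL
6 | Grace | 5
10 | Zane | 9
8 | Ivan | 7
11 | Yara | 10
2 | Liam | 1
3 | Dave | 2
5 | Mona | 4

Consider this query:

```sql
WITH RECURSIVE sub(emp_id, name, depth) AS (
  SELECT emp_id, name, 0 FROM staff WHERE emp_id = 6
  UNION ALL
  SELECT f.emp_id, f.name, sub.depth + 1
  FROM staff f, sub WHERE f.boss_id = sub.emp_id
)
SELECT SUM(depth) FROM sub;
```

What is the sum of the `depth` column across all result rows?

6

Base: emp_id=6 (Grace) at depth 0.
Iteration 1: rows with boss_id in {6} -> Sara (id 9, depth 1).
Iteration 2: rows with boss_id in {9} -> Zane (id 10, depth 2).
Iteration 3: rows with boss_id in {10} -> Yara (id 11, depth 3).
Iteration 4: no rows with boss_id in {11}; recursion stops.
SUM(depth) = 0 + 1 + 2 + 3 = 6.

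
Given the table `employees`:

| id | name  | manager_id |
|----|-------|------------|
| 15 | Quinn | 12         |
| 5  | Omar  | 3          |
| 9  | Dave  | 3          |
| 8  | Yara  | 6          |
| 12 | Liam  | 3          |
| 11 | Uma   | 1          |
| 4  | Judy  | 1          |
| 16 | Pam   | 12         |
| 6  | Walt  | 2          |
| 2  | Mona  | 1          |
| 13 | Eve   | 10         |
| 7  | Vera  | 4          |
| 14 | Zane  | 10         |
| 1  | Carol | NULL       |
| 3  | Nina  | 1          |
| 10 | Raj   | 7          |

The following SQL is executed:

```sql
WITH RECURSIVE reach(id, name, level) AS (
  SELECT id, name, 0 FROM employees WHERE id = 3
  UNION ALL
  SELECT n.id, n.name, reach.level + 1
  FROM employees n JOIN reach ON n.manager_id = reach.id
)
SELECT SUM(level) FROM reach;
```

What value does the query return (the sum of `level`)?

Base: id=3 (Nina) at level 0.
Iteration 1: rows with manager_id in {3} -> Omar (id 5, level 1), Dave (id 9, level 1), Liam (id 12, level 1).
Iteration 2: rows with manager_id in {5,9,12} -> Quinn (id 15, level 2), Pam (id 16, level 2).
Iteration 3: no rows with manager_id in {15,16}; recursion stops.
SUM(level) = 0 + 1 + 1 + 1 + 2 + 2 = 7.

7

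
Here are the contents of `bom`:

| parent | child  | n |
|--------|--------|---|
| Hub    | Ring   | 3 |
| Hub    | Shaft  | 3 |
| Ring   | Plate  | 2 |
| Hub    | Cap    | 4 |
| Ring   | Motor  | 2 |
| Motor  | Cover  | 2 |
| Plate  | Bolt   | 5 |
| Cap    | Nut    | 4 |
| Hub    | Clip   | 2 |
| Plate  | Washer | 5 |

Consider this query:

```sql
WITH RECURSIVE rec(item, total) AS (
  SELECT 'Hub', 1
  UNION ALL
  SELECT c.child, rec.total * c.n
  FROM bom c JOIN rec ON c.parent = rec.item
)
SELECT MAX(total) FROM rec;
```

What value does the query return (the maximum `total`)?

Base: (Hub, total=1).
Iteration 1: components of {Hub} -> Cap = 1*4 = 4, Clip = 1*2 = 2, Ring = 1*3 = 3, Shaft = 1*3 = 3.
Iteration 2: components of {Cap,Clip,Ring,Shaft} -> Motor = 3*2 = 6, Nut = 4*4 = 16, Plate = 3*2 = 6.
Iteration 3: components of {Motor,Nut,Plate} -> Bolt = 6*5 = 30, Cover = 6*2 = 12, Washer = 6*5 = 30.
Iteration 4: no further components; recursion stops.
total values: 1, 3, 3, 4, 2, 6, 6, 16, 30, 30, 12; the maximum is 30.

30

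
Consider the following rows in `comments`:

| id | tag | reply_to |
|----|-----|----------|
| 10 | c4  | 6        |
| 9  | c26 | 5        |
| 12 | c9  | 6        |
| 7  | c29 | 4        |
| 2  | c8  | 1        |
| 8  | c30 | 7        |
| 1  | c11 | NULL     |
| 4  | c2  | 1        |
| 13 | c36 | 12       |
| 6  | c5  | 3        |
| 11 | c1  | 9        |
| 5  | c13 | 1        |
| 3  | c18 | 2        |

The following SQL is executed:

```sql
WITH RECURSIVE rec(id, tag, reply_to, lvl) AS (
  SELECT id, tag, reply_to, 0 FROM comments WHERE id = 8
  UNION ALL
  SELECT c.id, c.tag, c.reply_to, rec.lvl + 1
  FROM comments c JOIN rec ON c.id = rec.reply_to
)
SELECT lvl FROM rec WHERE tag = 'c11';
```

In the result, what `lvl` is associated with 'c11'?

3

Base: id=8 (c30), reply_to=7, lvl 0.
Iteration 1: join on id=7 -> c29 (id 7, reply_to=4, lvl 1).
Iteration 2: join on id=4 -> c2 (id 4, reply_to=1, lvl 2).
Iteration 3: join on id=1 -> c11 (id 1, reply_to=NULL, lvl 3).
Iteration 4: reply_to is NULL; no match; recursion stops.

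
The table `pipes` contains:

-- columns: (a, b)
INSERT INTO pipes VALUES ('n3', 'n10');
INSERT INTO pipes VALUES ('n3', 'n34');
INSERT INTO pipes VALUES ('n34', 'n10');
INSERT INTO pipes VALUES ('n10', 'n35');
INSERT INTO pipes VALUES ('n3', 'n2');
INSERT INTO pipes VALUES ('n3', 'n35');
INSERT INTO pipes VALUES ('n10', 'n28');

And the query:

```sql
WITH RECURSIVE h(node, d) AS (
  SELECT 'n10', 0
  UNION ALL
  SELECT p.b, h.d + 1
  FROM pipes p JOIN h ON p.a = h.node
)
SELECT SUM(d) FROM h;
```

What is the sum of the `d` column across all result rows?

2

Base: (n10, d=0).
Iteration 1: edges from {n10} -> (n28, d=1), (n35, d=1).
Iteration 2: no outgoing edges from {n28,n35}; recursion stops.
SUM(d) = 0 + 1 + 1 = 2.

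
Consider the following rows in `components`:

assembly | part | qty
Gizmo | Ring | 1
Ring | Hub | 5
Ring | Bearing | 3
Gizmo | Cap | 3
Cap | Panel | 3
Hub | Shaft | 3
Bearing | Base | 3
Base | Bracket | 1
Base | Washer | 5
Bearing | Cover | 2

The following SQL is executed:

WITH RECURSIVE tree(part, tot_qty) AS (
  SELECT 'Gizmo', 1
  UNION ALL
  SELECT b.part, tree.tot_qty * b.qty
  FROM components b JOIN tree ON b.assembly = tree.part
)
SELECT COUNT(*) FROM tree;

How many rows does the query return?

Base: (Gizmo, tot_qty=1).
Iteration 1: components of {Gizmo} -> Cap = 1*3 = 3, Ring = 1*1 = 1.
Iteration 2: components of {Cap,Ring} -> Bearing = 1*3 = 3, Hub = 1*5 = 5, Panel = 3*3 = 9.
Iteration 3: components of {Bearing,Hub,Panel} -> Base = 3*3 = 9, Cover = 3*2 = 6, Shaft = 5*3 = 15.
Iteration 4: components of {Base,Cover,Shaft} -> Bracket = 9*1 = 9, Washer = 9*5 = 45.
Iteration 5: no further components; recursion stops.
Total rows emitted: 11.

11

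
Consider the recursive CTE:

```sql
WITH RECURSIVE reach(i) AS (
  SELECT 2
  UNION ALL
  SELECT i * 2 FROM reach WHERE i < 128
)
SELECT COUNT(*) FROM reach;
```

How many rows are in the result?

7

Base: i=2.
Iteration 1: 2 < 128 holds -> i = 2 * 2 = 4.
Iteration 2: 4 < 128 holds -> i = 4 * 2 = 8.
Iteration 3: 8 < 128 holds -> i = 8 * 2 = 16.
Iteration 4: 16 < 128 holds -> i = 16 * 2 = 32.
Iteration 5: 32 < 128 holds -> i = 32 * 2 = 64.
Iteration 6: 64 < 128 holds -> i = 64 * 2 = 128.
Iteration 7: 128 < 128 fails; recursion stops.
Total rows emitted: 7.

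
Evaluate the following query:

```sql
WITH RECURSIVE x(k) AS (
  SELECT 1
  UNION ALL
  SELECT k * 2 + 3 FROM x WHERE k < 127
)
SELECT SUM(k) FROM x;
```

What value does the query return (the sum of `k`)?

Base: k=1.
Iteration 1: 1 < 127 holds -> k = 1 * 2 + 3 = 5.
Iteration 2: 5 < 127 holds -> k = 5 * 2 + 3 = 13.
Iteration 3: 13 < 127 holds -> k = 13 * 2 + 3 = 29.
Iteration 4: 29 < 127 holds -> k = 29 * 2 + 3 = 61.
Iteration 5: 61 < 127 holds -> k = 61 * 2 + 3 = 125.
Iteration 6: 125 < 127 holds -> k = 125 * 2 + 3 = 253.
Iteration 7: 253 < 127 fails; recursion stops.
SUM(k) = 1 + 5 + 13 + 29 + 61 + 125 + 253 = 487.

487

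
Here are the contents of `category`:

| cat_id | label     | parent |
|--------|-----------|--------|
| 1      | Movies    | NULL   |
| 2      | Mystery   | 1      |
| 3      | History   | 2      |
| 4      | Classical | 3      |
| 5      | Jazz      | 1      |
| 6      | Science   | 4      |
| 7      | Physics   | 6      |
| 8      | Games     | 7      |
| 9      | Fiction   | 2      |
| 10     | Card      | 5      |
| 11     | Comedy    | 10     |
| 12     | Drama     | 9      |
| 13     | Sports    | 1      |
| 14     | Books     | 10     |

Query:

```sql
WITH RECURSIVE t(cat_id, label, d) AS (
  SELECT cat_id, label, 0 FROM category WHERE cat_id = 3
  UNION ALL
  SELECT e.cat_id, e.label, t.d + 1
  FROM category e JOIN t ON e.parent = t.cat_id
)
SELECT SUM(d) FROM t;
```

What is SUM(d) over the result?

Base: cat_id=3 (History) at d 0.
Iteration 1: rows with parent in {3} -> Classical (id 4, d 1).
Iteration 2: rows with parent in {4} -> Science (id 6, d 2).
Iteration 3: rows with parent in {6} -> Physics (id 7, d 3).
Iteration 4: rows with parent in {7} -> Games (id 8, d 4).
Iteration 5: no rows with parent in {8}; recursion stops.
SUM(d) = 0 + 1 + 2 + 3 + 4 = 10.

10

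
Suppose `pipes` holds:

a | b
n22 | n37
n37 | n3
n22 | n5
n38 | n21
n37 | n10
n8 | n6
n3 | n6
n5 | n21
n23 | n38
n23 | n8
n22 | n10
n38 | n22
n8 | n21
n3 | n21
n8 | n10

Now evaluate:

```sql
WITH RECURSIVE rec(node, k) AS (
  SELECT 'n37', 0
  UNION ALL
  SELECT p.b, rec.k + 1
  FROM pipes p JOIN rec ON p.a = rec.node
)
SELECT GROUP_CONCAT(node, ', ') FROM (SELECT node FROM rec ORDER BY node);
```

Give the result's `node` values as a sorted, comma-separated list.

n10, n21, n3, n37, n6

Base: (n37, k=0).
Iteration 1: edges from {n37} -> (n10, k=1), (n3, k=1).
Iteration 2: edges from {n10,n3} -> (n21, k=2), (n6, k=2).
Iteration 3: no outgoing edges from {n21,n6}; recursion stops.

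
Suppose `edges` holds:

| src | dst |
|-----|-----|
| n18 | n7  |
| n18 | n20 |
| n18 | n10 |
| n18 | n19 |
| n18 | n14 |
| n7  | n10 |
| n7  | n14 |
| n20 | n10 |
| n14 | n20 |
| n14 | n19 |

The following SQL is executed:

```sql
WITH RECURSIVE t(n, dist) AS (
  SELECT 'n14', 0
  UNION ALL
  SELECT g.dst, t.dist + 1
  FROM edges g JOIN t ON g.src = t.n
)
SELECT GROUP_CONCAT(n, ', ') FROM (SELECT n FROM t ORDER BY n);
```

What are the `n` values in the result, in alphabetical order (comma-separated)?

n10, n14, n19, n20

Base: (n14, dist=0).
Iteration 1: edges from {n14} -> (n19, dist=1), (n20, dist=1).
Iteration 2: edges from {n19,n20} -> (n10, dist=2).
Iteration 3: no outgoing edges from {n10}; recursion stops.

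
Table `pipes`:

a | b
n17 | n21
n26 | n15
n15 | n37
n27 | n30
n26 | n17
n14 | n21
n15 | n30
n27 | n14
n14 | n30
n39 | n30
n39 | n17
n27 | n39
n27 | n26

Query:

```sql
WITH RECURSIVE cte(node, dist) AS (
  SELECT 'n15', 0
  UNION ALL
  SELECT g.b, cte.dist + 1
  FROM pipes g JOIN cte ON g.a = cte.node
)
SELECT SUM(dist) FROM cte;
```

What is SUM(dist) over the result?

Base: (n15, dist=0).
Iteration 1: edges from {n15} -> (n30, dist=1), (n37, dist=1).
Iteration 2: no outgoing edges from {n30,n37}; recursion stops.
SUM(dist) = 0 + 1 + 1 = 2.

2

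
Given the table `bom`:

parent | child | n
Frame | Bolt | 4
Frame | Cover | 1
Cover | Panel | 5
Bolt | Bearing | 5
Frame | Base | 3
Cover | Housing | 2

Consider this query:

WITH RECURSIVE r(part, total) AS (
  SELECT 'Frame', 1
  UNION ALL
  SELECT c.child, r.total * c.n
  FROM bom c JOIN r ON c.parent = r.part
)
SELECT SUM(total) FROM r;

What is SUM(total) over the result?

Base: (Frame, total=1).
Iteration 1: components of {Frame} -> Base = 1*3 = 3, Bolt = 1*4 = 4, Cover = 1*1 = 1.
Iteration 2: components of {Base,Bolt,Cover} -> Bearing = 4*5 = 20, Housing = 1*2 = 2, Panel = 1*5 = 5.
Iteration 3: no further components; recursion stops.
SUM(total) = 1 + 4 + 1 + 3 + 20 + 5 + 2 = 36.

36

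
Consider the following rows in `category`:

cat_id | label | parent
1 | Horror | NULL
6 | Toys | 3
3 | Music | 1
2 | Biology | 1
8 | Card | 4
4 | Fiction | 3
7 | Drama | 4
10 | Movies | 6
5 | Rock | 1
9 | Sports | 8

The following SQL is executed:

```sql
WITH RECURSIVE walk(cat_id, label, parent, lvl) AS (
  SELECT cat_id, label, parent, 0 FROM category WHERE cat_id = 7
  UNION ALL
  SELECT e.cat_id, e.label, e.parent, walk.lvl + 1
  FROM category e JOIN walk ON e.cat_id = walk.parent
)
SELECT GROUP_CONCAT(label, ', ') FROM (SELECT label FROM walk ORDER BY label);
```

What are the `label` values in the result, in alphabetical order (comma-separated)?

Base: cat_id=7 (Drama), parent=4, lvl 0.
Iteration 1: join on cat_id=4 -> Fiction (id 4, parent=3, lvl 1).
Iteration 2: join on cat_id=3 -> Music (id 3, parent=1, lvl 2).
Iteration 3: join on cat_id=1 -> Horror (id 1, parent=NULL, lvl 3).
Iteration 4: parent is NULL; no match; recursion stops.

Drama, Fiction, Horror, Music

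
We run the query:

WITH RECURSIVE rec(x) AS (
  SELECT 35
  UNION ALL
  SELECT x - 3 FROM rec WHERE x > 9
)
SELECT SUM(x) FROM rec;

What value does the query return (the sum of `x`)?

215

Base: x=35.
Iteration 1: 35 > 9 holds -> x = 35 - 3 = 32.
Iteration 2: 32 > 9 holds -> x = 32 - 3 = 29.
Iteration 3: 29 > 9 holds -> x = 29 - 3 = 26.
Iteration 4: 26 > 9 holds -> x = 26 - 3 = 23.
Iteration 5: 23 > 9 holds -> x = 23 - 3 = 20.
Iteration 6: 20 > 9 holds -> x = 20 - 3 = 17.
Iteration 7: 17 > 9 holds -> x = 17 - 3 = 14.
Iteration 8: 14 > 9 holds -> x = 14 - 3 = 11.
Iteration 9: 11 > 9 holds -> x = 11 - 3 = 8.
Iteration 10: 8 > 9 fails; recursion stops.
SUM(x) = 35 + 32 + 29 + 26 + 23 + 20 + 17 + 14 + 11 + 8 = 215.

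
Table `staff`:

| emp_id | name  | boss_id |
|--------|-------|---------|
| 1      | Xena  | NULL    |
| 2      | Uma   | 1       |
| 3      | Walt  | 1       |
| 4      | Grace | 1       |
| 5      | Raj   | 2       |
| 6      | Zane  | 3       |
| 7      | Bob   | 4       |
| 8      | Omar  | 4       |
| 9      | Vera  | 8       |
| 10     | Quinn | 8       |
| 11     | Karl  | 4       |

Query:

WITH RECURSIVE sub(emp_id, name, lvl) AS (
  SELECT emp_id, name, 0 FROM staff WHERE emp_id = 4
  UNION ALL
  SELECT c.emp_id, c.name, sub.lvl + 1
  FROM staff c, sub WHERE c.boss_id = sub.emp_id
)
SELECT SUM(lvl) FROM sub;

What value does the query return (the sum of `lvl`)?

Base: emp_id=4 (Grace) at lvl 0.
Iteration 1: rows with boss_id in {4} -> Bob (id 7, lvl 1), Omar (id 8, lvl 1), Karl (id 11, lvl 1).
Iteration 2: rows with boss_id in {7,8,11} -> Vera (id 9, lvl 2), Quinn (id 10, lvl 2).
Iteration 3: no rows with boss_id in {9,10}; recursion stops.
SUM(lvl) = 0 + 1 + 1 + 1 + 2 + 2 = 7.

7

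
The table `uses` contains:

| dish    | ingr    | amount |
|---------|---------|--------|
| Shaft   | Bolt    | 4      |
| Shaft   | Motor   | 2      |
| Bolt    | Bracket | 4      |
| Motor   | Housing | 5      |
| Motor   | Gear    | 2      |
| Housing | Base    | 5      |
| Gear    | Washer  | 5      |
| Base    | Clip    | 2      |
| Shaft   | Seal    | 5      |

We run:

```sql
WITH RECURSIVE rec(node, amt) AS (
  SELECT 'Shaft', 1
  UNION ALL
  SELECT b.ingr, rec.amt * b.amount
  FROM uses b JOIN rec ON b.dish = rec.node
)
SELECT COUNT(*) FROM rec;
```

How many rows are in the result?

Base: (Shaft, amt=1).
Iteration 1: components of {Shaft} -> Bolt = 1*4 = 4, Motor = 1*2 = 2, Seal = 1*5 = 5.
Iteration 2: components of {Bolt,Motor,Seal} -> Bracket = 4*4 = 16, Gear = 2*2 = 4, Housing = 2*5 = 10.
Iteration 3: components of {Bracket,Gear,Housing} -> Base = 10*5 = 50, Washer = 4*5 = 20.
Iteration 4: components of {Base,Washer} -> Clip = 50*2 = 100.
Iteration 5: no further components; recursion stops.
Total rows emitted: 10.

10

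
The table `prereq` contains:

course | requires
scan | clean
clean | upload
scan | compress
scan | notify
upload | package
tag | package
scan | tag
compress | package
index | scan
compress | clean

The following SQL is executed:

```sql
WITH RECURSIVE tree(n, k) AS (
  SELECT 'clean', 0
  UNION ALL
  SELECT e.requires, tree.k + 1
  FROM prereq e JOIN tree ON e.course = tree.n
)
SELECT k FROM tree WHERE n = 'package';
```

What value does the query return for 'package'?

Base: (clean, k=0).
Iteration 1: edges from {clean} -> (upload, k=1).
Iteration 2: edges from {upload} -> (package, k=2).
Iteration 3: no outgoing edges from {package}; recursion stops.

2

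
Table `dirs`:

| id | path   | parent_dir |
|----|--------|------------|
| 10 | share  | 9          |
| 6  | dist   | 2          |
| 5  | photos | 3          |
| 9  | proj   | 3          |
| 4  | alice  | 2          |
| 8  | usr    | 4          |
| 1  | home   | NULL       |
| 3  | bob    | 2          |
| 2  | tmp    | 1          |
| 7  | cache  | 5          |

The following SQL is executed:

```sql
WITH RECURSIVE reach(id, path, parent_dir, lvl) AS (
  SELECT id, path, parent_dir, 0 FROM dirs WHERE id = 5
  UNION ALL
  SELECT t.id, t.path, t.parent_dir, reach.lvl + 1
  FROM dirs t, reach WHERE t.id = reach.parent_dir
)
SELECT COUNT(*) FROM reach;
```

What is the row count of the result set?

Base: id=5 (photos), parent_dir=3, lvl 0.
Iteration 1: join on id=3 -> bob (id 3, parent_dir=2, lvl 1).
Iteration 2: join on id=2 -> tmp (id 2, parent_dir=1, lvl 2).
Iteration 3: join on id=1 -> home (id 1, parent_dir=NULL, lvl 3).
Iteration 4: parent_dir is NULL; no match; recursion stops.
Total rows emitted: 4.

4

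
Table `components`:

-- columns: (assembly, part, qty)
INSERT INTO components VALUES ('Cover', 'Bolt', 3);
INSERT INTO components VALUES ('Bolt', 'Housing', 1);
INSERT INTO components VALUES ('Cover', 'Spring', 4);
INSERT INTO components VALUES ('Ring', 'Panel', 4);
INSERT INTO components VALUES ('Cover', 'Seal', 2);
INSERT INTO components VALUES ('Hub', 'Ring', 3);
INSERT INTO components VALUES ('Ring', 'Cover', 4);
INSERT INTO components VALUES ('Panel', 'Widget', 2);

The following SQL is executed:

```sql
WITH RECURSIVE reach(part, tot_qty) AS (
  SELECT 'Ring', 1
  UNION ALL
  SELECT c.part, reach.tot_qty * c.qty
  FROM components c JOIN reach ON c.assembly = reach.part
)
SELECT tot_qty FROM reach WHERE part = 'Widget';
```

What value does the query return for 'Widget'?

Base: (Ring, tot_qty=1).
Iteration 1: components of {Ring} -> Cover = 1*4 = 4, Panel = 1*4 = 4.
Iteration 2: components of {Cover,Panel} -> Bolt = 4*3 = 12, Seal = 4*2 = 8, Spring = 4*4 = 16, Widget = 4*2 = 8.
Iteration 3: components of {Bolt,Seal,Spring,Widget} -> Housing = 12*1 = 12.
Iteration 4: no further components; recursion stops.

8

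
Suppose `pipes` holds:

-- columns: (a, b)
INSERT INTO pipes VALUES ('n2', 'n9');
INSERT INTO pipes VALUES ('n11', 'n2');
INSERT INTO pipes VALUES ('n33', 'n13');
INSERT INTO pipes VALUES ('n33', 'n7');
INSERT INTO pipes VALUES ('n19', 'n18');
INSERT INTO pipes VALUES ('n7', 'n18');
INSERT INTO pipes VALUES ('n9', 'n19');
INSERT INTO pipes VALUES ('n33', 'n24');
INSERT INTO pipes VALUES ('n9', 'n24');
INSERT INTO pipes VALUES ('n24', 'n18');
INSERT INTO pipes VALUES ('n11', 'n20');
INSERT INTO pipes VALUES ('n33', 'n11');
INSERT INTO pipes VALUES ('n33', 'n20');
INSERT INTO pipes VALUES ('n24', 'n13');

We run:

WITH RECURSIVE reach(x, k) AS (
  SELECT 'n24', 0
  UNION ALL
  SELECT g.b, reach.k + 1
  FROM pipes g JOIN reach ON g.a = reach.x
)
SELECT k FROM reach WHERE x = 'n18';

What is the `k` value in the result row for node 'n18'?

Base: (n24, k=0).
Iteration 1: edges from {n24} -> (n13, k=1), (n18, k=1).
Iteration 2: no outgoing edges from {n13,n18}; recursion stops.

1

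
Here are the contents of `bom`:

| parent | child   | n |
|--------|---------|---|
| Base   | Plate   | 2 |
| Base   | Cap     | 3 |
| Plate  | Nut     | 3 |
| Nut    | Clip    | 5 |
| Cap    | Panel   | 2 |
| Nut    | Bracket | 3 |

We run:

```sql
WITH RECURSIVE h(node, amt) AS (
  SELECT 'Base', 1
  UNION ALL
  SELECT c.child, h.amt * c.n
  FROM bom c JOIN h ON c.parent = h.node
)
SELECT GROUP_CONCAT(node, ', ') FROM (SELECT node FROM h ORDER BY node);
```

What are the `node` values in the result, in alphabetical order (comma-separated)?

Base: (Base, amt=1).
Iteration 1: components of {Base} -> Cap = 1*3 = 3, Plate = 1*2 = 2.
Iteration 2: components of {Cap,Plate} -> Nut = 2*3 = 6, Panel = 3*2 = 6.
Iteration 3: components of {Nut,Panel} -> Bracket = 6*3 = 18, Clip = 6*5 = 30.
Iteration 4: no further components; recursion stops.

Base, Bracket, Cap, Clip, Nut, Panel, Plate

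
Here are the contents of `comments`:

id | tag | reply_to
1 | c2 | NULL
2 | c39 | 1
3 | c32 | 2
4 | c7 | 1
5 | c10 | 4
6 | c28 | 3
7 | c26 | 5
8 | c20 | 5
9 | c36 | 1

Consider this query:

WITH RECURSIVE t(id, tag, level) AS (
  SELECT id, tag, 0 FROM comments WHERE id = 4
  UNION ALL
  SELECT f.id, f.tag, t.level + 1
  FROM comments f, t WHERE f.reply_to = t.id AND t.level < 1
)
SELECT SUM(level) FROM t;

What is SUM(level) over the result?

1

Base: id=4 (c7) at level 0.
Iteration 1: rows with reply_to in {4} -> c10 (id 5, level 1).
Iteration 2: level < 1 fails for all current rows; recursion stops.
SUM(level) = 0 + 1 = 1.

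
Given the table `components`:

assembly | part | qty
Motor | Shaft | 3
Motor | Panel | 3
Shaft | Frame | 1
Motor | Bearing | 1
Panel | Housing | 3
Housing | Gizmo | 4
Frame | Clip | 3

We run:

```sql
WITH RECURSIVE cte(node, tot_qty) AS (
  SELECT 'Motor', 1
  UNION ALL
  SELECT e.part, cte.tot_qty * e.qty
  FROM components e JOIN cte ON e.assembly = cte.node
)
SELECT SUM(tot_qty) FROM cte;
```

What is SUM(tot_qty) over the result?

65

Base: (Motor, tot_qty=1).
Iteration 1: components of {Motor} -> Bearing = 1*1 = 1, Panel = 1*3 = 3, Shaft = 1*3 = 3.
Iteration 2: components of {Bearing,Panel,Shaft} -> Frame = 3*1 = 3, Housing = 3*3 = 9.
Iteration 3: components of {Frame,Housing} -> Clip = 3*3 = 9, Gizmo = 9*4 = 36.
Iteration 4: no further components; recursion stops.
SUM(tot_qty) = 1 + 3 + 3 + 1 + 3 + 9 + 9 + 36 = 65.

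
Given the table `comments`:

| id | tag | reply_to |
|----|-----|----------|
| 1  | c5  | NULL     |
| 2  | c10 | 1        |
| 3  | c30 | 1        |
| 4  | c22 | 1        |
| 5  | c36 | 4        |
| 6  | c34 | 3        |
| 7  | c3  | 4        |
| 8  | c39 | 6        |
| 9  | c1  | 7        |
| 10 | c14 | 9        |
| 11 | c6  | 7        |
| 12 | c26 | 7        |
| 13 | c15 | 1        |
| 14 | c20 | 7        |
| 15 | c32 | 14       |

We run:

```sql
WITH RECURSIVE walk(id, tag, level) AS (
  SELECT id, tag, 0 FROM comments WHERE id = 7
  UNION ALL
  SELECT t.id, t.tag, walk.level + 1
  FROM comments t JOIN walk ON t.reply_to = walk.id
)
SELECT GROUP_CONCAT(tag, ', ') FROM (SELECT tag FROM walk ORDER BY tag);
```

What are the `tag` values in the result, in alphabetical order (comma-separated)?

c1, c14, c20, c26, c3, c32, c6

Base: id=7 (c3) at level 0.
Iteration 1: rows with reply_to in {7} -> c1 (id 9, level 1), c6 (id 11, level 1), c26 (id 12, level 1), c20 (id 14, level 1).
Iteration 2: rows with reply_to in {9,11,12,14} -> c14 (id 10, level 2), c32 (id 15, level 2).
Iteration 3: no rows with reply_to in {10,15}; recursion stops.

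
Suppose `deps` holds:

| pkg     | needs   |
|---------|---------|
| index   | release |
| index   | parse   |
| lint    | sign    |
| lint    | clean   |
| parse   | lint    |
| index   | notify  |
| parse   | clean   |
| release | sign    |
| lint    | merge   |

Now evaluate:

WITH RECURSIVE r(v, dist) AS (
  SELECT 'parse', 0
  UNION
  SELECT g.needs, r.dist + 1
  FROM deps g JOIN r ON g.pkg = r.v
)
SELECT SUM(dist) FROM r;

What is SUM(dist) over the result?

Base: (parse, dist=0).
Iteration 1: edges from {parse} -> (clean, dist=1), (lint, dist=1).
Iteration 2: edges from {clean,lint} -> (clean, dist=2), (merge, dist=2), (sign, dist=2).
Iteration 3: no outgoing edges from {clean,merge,sign}; recursion stops.
SUM(dist) = 0 + 1 + 1 + 2 + 2 + 2 = 8.

8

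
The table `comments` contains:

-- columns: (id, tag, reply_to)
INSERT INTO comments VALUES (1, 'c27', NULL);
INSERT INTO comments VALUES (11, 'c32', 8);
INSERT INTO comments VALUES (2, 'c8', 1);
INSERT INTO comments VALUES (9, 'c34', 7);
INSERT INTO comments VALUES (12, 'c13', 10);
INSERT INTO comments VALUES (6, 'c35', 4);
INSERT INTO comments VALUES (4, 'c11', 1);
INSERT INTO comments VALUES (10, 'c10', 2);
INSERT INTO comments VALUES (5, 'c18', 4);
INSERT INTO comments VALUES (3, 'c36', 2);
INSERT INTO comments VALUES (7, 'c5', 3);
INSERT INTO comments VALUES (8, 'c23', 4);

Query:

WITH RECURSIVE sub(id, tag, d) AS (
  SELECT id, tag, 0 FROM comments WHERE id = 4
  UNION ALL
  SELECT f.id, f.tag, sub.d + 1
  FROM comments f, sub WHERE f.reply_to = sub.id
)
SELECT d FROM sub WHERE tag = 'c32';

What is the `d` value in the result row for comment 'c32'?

2

Base: id=4 (c11) at d 0.
Iteration 1: rows with reply_to in {4} -> c18 (id 5, d 1), c35 (id 6, d 1), c23 (id 8, d 1).
Iteration 2: rows with reply_to in {5,6,8} -> c32 (id 11, d 2).
Iteration 3: no rows with reply_to in {11}; recursion stops.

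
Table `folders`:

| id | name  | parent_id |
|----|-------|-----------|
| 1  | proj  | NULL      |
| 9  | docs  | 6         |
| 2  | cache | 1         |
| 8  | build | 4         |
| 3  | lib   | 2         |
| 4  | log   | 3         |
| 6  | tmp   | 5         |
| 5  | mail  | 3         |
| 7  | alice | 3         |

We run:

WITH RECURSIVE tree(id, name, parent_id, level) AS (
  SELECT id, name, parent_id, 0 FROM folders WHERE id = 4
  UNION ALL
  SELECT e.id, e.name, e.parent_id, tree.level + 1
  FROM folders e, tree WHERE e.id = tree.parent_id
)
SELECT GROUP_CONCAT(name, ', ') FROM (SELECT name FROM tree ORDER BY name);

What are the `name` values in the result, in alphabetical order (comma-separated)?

Base: id=4 (log), parent_id=3, level 0.
Iteration 1: join on id=3 -> lib (id 3, parent_id=2, level 1).
Iteration 2: join on id=2 -> cache (id 2, parent_id=1, level 2).
Iteration 3: join on id=1 -> proj (id 1, parent_id=NULL, level 3).
Iteration 4: parent_id is NULL; no match; recursion stops.

cache, lib, log, proj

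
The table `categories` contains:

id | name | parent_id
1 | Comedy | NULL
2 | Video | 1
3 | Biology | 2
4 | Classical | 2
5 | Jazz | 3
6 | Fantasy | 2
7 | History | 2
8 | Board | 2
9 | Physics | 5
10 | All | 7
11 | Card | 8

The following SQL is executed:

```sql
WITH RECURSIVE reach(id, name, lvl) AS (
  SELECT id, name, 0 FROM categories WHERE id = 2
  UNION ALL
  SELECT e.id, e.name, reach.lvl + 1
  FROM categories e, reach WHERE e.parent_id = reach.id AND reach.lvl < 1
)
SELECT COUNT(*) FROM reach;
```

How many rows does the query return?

6

Base: id=2 (Video) at lvl 0.
Iteration 1: rows with parent_id in {2} -> Biology (id 3, lvl 1), Classical (id 4, lvl 1), Fantasy (id 6, lvl 1), History (id 7, lvl 1), Board (id 8, lvl 1).
Iteration 2: lvl < 1 fails for all current rows; recursion stops.
Total rows emitted: 6.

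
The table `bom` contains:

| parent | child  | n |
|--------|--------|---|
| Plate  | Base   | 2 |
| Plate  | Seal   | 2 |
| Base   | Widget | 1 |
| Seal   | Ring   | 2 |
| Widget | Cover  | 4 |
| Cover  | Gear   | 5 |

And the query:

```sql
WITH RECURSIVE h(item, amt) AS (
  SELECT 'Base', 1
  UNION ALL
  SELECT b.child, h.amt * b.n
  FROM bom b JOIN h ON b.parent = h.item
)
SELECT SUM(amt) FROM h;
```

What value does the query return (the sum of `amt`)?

26

Base: (Base, amt=1).
Iteration 1: components of {Base} -> Widget = 1*1 = 1.
Iteration 2: components of {Widget} -> Cover = 1*4 = 4.
Iteration 3: components of {Cover} -> Gear = 4*5 = 20.
Iteration 4: no further components; recursion stops.
SUM(amt) = 1 + 1 + 4 + 20 = 26.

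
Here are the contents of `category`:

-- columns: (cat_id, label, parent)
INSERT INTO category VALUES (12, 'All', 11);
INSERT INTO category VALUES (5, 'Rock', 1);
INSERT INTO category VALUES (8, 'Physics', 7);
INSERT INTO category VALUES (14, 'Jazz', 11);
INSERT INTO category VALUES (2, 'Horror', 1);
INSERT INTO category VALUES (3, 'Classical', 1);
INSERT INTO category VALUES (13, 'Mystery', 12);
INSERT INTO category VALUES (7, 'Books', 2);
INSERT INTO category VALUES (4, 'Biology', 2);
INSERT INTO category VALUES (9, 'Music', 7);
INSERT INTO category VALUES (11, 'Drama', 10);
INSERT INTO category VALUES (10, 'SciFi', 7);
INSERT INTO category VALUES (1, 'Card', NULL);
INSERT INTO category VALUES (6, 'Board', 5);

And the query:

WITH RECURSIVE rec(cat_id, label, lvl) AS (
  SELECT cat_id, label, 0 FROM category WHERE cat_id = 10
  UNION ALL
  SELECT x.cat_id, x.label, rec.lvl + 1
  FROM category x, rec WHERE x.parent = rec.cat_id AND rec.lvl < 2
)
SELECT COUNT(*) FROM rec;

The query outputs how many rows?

4

Base: cat_id=10 (SciFi) at lvl 0.
Iteration 1: rows with parent in {10} -> Drama (id 11, lvl 1).
Iteration 2: rows with parent in {11} -> All (id 12, lvl 2), Jazz (id 14, lvl 2).
Iteration 3: lvl < 2 fails for all current rows; recursion stops.
Total rows emitted: 4.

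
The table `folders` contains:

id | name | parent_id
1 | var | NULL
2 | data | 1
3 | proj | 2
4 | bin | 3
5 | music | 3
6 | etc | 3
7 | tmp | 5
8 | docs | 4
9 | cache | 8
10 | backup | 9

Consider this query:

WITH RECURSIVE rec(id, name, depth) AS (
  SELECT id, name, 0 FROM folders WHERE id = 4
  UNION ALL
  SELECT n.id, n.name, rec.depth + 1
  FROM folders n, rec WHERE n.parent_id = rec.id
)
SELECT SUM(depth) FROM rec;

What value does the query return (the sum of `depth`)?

6

Base: id=4 (bin) at depth 0.
Iteration 1: rows with parent_id in {4} -> docs (id 8, depth 1).
Iteration 2: rows with parent_id in {8} -> cache (id 9, depth 2).
Iteration 3: rows with parent_id in {9} -> backup (id 10, depth 3).
Iteration 4: no rows with parent_id in {10}; recursion stops.
SUM(depth) = 0 + 1 + 2 + 3 = 6.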